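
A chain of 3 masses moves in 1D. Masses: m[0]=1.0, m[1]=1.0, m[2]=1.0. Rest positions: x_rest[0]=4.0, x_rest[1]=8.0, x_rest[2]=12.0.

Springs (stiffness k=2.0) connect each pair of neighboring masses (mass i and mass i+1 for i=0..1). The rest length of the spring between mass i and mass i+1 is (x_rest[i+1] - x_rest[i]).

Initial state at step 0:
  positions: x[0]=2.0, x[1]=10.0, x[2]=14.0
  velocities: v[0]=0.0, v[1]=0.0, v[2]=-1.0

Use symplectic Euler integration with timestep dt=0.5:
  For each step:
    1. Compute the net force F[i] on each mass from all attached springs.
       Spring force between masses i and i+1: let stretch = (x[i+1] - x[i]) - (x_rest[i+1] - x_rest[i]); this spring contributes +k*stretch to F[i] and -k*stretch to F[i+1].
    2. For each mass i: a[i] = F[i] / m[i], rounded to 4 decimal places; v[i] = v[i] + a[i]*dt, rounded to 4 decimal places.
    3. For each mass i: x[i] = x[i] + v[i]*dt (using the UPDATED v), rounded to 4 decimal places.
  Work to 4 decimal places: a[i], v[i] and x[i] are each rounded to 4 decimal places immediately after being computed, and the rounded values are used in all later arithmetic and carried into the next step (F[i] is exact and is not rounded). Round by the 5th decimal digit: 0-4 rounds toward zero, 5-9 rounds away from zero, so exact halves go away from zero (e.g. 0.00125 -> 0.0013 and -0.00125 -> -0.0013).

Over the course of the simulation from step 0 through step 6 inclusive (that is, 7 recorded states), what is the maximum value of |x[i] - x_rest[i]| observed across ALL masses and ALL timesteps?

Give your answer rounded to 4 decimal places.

Step 0: x=[2.0000 10.0000 14.0000] v=[0.0000 0.0000 -1.0000]
Step 1: x=[4.0000 8.0000 13.5000] v=[4.0000 -4.0000 -1.0000]
Step 2: x=[6.0000 6.7500 12.2500] v=[4.0000 -2.5000 -2.5000]
Step 3: x=[6.3750 7.8750 10.2500] v=[0.7500 2.2500 -4.0000]
Step 4: x=[5.5000 9.4375 9.0625] v=[-1.7500 3.1250 -2.3750]
Step 5: x=[4.5938 8.8438 10.0625] v=[-1.8125 -1.1875 2.0000]
Step 6: x=[3.8126 6.7344 12.4532] v=[-1.5625 -4.2188 4.7813]
Max displacement = 2.9375

Answer: 2.9375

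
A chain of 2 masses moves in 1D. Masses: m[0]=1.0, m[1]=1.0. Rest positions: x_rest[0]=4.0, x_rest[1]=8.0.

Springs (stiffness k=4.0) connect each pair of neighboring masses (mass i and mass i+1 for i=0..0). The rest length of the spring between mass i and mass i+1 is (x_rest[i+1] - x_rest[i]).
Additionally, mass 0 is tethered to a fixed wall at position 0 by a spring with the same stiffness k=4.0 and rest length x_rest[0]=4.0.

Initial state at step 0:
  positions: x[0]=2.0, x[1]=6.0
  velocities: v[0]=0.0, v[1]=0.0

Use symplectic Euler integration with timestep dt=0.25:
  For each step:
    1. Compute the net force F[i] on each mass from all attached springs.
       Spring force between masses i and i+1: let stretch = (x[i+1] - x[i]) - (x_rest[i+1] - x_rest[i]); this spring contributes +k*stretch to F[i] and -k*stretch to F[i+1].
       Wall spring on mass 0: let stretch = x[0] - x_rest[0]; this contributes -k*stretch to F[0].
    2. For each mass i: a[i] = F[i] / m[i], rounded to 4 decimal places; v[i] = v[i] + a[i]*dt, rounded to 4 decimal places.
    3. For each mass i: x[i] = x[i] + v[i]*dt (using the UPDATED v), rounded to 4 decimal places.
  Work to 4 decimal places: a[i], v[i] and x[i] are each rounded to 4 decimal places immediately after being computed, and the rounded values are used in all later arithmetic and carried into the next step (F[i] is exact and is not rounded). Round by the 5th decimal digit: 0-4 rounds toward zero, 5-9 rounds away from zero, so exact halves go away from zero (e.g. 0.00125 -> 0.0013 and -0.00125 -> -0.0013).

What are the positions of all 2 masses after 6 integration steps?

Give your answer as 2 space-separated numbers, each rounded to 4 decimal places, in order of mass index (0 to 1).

Answer: 4.2417 9.2632

Derivation:
Step 0: x=[2.0000 6.0000] v=[0.0000 0.0000]
Step 1: x=[2.5000 6.0000] v=[2.0000 0.0000]
Step 2: x=[3.2500 6.1250] v=[3.0000 0.5000]
Step 3: x=[3.9063 6.5313] v=[2.6250 1.6250]
Step 4: x=[4.2422 7.2813] v=[1.3437 3.0000]
Step 5: x=[4.2774 8.2715] v=[0.1406 3.9609]
Step 6: x=[4.2417 9.2632] v=[-0.1427 3.9668]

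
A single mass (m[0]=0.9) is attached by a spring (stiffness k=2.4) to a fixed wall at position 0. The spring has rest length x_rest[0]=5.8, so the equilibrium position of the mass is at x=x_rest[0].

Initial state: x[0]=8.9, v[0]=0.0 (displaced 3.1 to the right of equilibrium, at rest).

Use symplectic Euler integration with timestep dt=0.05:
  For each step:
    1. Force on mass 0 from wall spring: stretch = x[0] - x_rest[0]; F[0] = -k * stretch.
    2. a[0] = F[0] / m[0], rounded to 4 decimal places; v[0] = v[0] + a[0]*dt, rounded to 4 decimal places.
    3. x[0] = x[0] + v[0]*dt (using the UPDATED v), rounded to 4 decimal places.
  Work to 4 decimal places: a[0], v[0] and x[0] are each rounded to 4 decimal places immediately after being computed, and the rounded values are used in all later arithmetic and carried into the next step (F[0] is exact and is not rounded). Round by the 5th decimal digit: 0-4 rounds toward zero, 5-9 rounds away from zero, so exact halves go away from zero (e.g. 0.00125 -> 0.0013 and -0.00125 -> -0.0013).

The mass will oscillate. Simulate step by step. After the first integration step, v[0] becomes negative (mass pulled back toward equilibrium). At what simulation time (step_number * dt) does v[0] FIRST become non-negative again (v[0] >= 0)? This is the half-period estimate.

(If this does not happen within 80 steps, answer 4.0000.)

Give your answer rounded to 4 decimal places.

Answer: 1.9500

Derivation:
Step 0: x=[8.9000] v=[0.0000]
Step 1: x=[8.8793] v=[-0.4133]
Step 2: x=[8.8381] v=[-0.8239]
Step 3: x=[8.7767] v=[-1.2290]
Step 4: x=[8.6954] v=[-1.6259]
Step 5: x=[8.5948] v=[-2.0120]
Step 6: x=[8.4756] v=[-2.3846]
Step 7: x=[8.3385] v=[-2.7413]
Step 8: x=[8.1845] v=[-3.0798]
Step 9: x=[8.0146] v=[-3.3977]
Step 10: x=[7.8300] v=[-3.6930]
Step 11: x=[7.6318] v=[-3.9637]
Step 12: x=[7.4214] v=[-4.2079]
Step 13: x=[7.2002] v=[-4.4241]
Step 14: x=[6.9697] v=[-4.6108]
Step 15: x=[6.7314] v=[-4.7668]
Step 16: x=[6.4869] v=[-4.8910]
Step 17: x=[6.2378] v=[-4.9826]
Step 18: x=[5.9858] v=[-5.0410]
Step 19: x=[5.7325] v=[-5.0658]
Step 20: x=[5.4797] v=[-5.0568]
Step 21: x=[5.2290] v=[-5.0141]
Step 22: x=[4.9821] v=[-4.9380]
Step 23: x=[4.7407] v=[-4.8289]
Step 24: x=[4.5063] v=[-4.6877]
Step 25: x=[4.2805] v=[-4.5152]
Step 26: x=[4.0649] v=[-4.3126]
Step 27: x=[3.8608] v=[-4.0813]
Step 28: x=[3.6697] v=[-3.8227]
Step 29: x=[3.4928] v=[-3.5387]
Step 30: x=[3.3312] v=[-3.2311]
Step 31: x=[3.1861] v=[-2.9019]
Step 32: x=[3.0584] v=[-2.5534]
Step 33: x=[2.9490] v=[-2.1879]
Step 34: x=[2.8586] v=[-1.8078]
Step 35: x=[2.7878] v=[-1.4156]
Step 36: x=[2.7371] v=[-1.0140]
Step 37: x=[2.7068] v=[-0.6056]
Step 38: x=[2.6971] v=[-0.1932]
Step 39: x=[2.7081] v=[0.2205]
First v>=0 after going negative at step 39, time=1.9500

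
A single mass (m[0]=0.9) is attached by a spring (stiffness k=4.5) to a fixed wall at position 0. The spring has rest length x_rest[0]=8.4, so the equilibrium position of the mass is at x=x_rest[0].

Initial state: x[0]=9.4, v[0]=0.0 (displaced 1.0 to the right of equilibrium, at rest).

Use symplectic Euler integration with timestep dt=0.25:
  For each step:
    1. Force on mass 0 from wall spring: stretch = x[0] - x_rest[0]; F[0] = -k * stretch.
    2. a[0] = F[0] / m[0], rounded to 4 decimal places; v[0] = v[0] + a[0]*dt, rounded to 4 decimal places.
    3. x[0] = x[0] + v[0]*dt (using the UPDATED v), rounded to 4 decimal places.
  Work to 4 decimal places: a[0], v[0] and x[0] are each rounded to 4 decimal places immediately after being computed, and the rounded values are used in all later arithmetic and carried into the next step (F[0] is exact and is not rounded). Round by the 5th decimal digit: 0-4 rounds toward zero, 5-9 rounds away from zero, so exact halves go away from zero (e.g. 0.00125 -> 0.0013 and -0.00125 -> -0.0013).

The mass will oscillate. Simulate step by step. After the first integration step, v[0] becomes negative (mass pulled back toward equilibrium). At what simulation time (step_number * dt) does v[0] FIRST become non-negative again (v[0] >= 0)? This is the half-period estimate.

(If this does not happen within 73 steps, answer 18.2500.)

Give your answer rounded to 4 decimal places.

Answer: 1.5000

Derivation:
Step 0: x=[9.4000] v=[0.0000]
Step 1: x=[9.0875] v=[-1.2500]
Step 2: x=[8.5602] v=[-2.1094]
Step 3: x=[7.9828] v=[-2.3097]
Step 4: x=[7.5358] v=[-1.7882]
Step 5: x=[7.3588] v=[-0.7080]
Step 6: x=[7.5072] v=[0.5935]
First v>=0 after going negative at step 6, time=1.5000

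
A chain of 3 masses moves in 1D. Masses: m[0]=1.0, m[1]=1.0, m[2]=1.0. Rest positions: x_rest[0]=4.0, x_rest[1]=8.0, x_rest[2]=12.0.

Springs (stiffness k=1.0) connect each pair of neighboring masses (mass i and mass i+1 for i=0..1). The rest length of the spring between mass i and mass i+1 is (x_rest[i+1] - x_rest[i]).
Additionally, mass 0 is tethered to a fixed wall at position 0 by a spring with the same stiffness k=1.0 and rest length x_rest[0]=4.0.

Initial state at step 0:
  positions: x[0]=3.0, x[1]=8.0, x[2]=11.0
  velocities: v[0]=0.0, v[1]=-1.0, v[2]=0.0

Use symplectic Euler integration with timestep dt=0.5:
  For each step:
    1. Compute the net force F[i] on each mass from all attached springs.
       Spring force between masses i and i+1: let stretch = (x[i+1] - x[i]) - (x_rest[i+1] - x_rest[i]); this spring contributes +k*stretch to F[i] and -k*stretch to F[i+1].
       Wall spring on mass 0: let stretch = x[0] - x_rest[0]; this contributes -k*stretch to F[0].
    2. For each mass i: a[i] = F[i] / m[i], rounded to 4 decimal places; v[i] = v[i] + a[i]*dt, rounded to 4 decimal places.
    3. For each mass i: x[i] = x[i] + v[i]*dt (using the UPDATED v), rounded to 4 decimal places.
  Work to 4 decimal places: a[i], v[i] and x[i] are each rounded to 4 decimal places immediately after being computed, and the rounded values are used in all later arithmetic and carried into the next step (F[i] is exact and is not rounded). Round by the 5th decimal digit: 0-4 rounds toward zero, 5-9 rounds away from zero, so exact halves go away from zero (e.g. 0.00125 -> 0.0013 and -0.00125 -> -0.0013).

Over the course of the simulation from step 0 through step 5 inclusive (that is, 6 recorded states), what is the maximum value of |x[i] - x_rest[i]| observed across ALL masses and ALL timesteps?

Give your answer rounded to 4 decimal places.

Answer: 1.8594

Derivation:
Step 0: x=[3.0000 8.0000 11.0000] v=[0.0000 -1.0000 0.0000]
Step 1: x=[3.5000 7.0000 11.2500] v=[1.0000 -2.0000 0.5000]
Step 2: x=[4.0000 6.1875 11.4375] v=[1.0000 -1.6250 0.3750]
Step 3: x=[4.0469 6.1406 11.3125] v=[0.0938 -0.0938 -0.2500]
Step 4: x=[3.6055 6.8633 10.8945] v=[-0.8828 1.4453 -0.8360]
Step 5: x=[3.0772 7.7793 10.4687] v=[-1.0567 1.8320 -0.8516]
Max displacement = 1.8594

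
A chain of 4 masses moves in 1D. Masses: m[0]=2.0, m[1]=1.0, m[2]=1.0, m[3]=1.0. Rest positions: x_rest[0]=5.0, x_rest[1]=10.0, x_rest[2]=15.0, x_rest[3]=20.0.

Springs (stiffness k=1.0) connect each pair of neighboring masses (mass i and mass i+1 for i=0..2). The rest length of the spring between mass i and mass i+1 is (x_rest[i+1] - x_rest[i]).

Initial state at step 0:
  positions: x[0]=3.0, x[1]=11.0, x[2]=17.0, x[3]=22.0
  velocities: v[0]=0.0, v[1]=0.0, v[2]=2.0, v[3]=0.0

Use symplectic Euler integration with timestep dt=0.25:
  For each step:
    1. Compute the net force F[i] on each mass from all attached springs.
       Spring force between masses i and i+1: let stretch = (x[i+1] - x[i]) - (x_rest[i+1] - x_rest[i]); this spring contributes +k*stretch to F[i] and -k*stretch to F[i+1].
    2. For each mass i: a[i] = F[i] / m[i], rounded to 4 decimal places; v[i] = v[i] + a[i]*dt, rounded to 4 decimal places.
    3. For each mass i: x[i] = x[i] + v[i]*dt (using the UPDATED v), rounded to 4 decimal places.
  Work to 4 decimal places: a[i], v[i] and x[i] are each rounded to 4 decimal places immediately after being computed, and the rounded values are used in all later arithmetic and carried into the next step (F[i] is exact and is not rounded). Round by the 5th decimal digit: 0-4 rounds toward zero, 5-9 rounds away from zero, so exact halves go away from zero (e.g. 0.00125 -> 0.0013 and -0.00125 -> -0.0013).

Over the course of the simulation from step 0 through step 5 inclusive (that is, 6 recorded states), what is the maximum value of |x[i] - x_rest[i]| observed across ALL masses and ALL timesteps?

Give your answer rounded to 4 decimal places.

Step 0: x=[3.0000 11.0000 17.0000 22.0000] v=[0.0000 0.0000 2.0000 0.0000]
Step 1: x=[3.0938 10.8750 17.4375 22.0000] v=[0.3750 -0.5000 1.7500 0.0000]
Step 2: x=[3.2745 10.6738 17.7500 22.0274] v=[0.7227 -0.8047 1.2500 0.1094]
Step 3: x=[3.5302 10.4524 17.8876 22.0999] v=[1.0226 -0.8855 0.5503 0.2901]
Step 4: x=[3.8459 10.2631 17.8238 22.2217] v=[1.2629 -0.7573 -0.2554 0.4870]
Step 5: x=[4.2059 10.1453 17.5623 22.3811] v=[1.4401 -0.4714 -1.0461 0.6375]
Max displacement = 2.8876

Answer: 2.8876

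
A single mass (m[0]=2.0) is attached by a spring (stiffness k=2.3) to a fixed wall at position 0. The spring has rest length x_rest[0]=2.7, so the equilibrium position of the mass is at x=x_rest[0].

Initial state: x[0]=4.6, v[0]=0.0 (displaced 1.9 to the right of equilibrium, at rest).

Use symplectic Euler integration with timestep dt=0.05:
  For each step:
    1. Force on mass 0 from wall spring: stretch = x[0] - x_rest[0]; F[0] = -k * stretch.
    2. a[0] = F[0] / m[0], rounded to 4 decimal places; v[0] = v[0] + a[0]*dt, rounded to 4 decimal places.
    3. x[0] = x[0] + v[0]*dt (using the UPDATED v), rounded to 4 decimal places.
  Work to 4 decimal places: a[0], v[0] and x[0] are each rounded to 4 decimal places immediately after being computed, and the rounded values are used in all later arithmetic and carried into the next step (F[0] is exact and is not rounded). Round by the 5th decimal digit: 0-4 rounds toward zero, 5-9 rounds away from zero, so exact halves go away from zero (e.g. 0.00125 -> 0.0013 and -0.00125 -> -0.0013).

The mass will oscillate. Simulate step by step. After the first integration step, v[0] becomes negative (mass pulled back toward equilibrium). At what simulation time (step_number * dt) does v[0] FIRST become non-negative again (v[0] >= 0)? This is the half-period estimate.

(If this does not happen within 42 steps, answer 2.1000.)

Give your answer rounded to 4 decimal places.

Answer: 2.1000

Derivation:
Step 0: x=[4.6000] v=[0.0000]
Step 1: x=[4.5945] v=[-0.1093]
Step 2: x=[4.5836] v=[-0.2182]
Step 3: x=[4.5673] v=[-0.3265]
Step 4: x=[4.5456] v=[-0.4339]
Step 5: x=[4.5186] v=[-0.5400]
Step 6: x=[4.4864] v=[-0.6446]
Step 7: x=[4.4490] v=[-0.7473]
Step 8: x=[4.4066] v=[-0.8479]
Step 9: x=[4.3593] v=[-0.9460]
Step 10: x=[4.3072] v=[-1.0414]
Step 11: x=[4.2505] v=[-1.1338]
Step 12: x=[4.1894] v=[-1.2230]
Step 13: x=[4.1240] v=[-1.3086]
Step 14: x=[4.0545] v=[-1.3905]
Step 15: x=[3.9811] v=[-1.4684]
Step 16: x=[3.9040] v=[-1.5421]
Step 17: x=[3.8234] v=[-1.6113]
Step 18: x=[3.7396] v=[-1.6759]
Step 19: x=[3.6528] v=[-1.7357]
Step 20: x=[3.5633] v=[-1.7905]
Step 21: x=[3.4713] v=[-1.8401]
Step 22: x=[3.3771] v=[-1.8845]
Step 23: x=[3.2809] v=[-1.9234]
Step 24: x=[3.1831] v=[-1.9568]
Step 25: x=[3.0839] v=[-1.9846]
Step 26: x=[2.9836] v=[-2.0067]
Step 27: x=[2.8825] v=[-2.0230]
Step 28: x=[2.7808] v=[-2.0335]
Step 29: x=[2.6789] v=[-2.0381]
Step 30: x=[2.5771] v=[-2.0369]
Step 31: x=[2.4756] v=[-2.0298]
Step 32: x=[2.3748] v=[-2.0169]
Step 33: x=[2.2749] v=[-1.9982]
Step 34: x=[2.1762] v=[-1.9738]
Step 35: x=[2.0790] v=[-1.9437]
Step 36: x=[1.9836] v=[-1.9080]
Step 37: x=[1.8903] v=[-1.8668]
Step 38: x=[1.7993] v=[-1.8202]
Step 39: x=[1.7109] v=[-1.7684]
Step 40: x=[1.6253] v=[-1.7115]
Step 41: x=[1.5428] v=[-1.6497]
Step 42: x=[1.4636] v=[-1.5832]
v[0] did not become non-negative within 42 steps; using fallback time=2.1000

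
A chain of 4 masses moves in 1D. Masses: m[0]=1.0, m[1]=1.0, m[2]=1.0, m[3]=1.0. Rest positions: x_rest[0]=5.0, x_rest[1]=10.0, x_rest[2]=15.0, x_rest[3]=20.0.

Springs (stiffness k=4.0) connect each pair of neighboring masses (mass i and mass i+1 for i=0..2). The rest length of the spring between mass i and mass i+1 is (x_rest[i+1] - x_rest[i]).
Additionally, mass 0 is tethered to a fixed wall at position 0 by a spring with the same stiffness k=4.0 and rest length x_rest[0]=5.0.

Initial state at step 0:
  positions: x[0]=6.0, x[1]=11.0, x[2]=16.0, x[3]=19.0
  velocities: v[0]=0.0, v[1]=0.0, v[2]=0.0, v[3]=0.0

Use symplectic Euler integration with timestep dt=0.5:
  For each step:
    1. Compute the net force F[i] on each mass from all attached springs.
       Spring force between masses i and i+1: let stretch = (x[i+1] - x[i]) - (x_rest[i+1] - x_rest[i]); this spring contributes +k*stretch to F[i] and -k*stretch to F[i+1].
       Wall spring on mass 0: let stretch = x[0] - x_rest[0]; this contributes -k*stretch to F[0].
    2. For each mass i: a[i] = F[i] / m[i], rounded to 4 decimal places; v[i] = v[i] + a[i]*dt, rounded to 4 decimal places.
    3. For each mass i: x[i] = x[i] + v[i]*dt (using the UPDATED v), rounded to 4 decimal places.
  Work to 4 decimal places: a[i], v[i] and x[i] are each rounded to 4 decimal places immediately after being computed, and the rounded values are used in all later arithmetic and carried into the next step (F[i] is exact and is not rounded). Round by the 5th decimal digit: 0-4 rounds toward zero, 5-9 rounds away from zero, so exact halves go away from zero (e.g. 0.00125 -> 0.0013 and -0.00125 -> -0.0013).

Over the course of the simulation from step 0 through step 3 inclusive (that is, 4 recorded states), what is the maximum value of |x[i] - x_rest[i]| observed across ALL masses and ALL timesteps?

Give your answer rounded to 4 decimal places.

Answer: 2.0000

Derivation:
Step 0: x=[6.0000 11.0000 16.0000 19.0000] v=[0.0000 0.0000 0.0000 0.0000]
Step 1: x=[5.0000 11.0000 14.0000 21.0000] v=[-2.0000 0.0000 -4.0000 4.0000]
Step 2: x=[5.0000 8.0000 16.0000 21.0000] v=[0.0000 -6.0000 4.0000 0.0000]
Step 3: x=[3.0000 10.0000 15.0000 21.0000] v=[-4.0000 4.0000 -2.0000 0.0000]
Max displacement = 2.0000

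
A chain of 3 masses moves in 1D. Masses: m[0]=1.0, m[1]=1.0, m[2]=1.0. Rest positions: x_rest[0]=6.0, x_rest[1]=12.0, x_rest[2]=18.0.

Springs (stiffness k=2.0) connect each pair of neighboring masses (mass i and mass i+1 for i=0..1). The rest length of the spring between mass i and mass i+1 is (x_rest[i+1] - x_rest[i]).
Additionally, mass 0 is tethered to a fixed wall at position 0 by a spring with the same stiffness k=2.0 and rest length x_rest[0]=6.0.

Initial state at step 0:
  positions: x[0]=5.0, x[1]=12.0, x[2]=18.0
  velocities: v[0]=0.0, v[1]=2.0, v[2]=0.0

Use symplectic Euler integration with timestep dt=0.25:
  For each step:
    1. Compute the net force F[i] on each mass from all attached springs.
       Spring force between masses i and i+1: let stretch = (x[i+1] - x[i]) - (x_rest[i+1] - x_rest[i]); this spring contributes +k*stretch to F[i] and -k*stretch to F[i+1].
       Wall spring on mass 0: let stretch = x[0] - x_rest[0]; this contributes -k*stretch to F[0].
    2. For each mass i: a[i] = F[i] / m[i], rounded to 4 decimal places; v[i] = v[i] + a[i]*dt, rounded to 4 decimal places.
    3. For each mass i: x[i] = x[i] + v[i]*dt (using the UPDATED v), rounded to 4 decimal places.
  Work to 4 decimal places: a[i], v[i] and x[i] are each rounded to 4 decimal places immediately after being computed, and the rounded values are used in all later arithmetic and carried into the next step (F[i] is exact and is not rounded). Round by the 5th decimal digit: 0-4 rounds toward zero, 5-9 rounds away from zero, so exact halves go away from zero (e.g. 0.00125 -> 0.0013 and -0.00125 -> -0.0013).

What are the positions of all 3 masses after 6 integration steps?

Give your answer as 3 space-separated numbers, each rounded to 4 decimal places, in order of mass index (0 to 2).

Answer: 7.5338 12.5729 18.6978

Derivation:
Step 0: x=[5.0000 12.0000 18.0000] v=[0.0000 2.0000 0.0000]
Step 1: x=[5.2500 12.3750 18.0000] v=[1.0000 1.5000 0.0000]
Step 2: x=[5.7344 12.5625 18.0469] v=[1.9375 0.7500 0.1875]
Step 3: x=[6.3555 12.5821 18.1582] v=[2.4844 0.0782 0.4453]
Step 4: x=[6.9605 12.5203 18.3225] v=[2.4200 -0.2471 0.6573]
Step 5: x=[7.3904 12.4888 18.5116] v=[1.7197 -0.1259 0.7562]
Step 6: x=[7.5338 12.5729 18.6978] v=[0.5737 0.3363 0.7448]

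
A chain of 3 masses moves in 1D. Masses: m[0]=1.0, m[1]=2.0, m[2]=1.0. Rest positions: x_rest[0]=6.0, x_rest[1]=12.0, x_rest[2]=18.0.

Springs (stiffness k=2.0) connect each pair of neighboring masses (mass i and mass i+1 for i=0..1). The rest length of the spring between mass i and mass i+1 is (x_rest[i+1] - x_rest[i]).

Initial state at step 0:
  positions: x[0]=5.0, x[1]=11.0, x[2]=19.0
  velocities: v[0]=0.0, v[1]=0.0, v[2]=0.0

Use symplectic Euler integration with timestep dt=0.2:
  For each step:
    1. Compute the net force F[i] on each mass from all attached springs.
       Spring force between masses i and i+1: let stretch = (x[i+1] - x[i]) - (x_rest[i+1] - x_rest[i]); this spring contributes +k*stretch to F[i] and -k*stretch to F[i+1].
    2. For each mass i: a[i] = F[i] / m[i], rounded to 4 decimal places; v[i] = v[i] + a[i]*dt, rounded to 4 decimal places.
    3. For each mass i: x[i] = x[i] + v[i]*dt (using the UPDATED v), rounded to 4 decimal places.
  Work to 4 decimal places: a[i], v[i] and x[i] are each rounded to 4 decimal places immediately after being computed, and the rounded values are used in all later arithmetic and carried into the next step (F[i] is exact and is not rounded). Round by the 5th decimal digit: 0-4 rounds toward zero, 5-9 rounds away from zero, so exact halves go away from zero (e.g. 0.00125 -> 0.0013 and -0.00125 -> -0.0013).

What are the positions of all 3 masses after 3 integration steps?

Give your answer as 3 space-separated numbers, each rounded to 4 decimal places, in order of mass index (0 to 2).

Answer: 5.0305 11.4180 18.1334

Derivation:
Step 0: x=[5.0000 11.0000 19.0000] v=[0.0000 0.0000 0.0000]
Step 1: x=[5.0000 11.0800 18.8400] v=[0.0000 0.4000 -0.8000]
Step 2: x=[5.0064 11.2272 18.5392] v=[0.0320 0.7360 -1.5040]
Step 3: x=[5.0305 11.4180 18.1334] v=[0.1203 0.9542 -2.0288]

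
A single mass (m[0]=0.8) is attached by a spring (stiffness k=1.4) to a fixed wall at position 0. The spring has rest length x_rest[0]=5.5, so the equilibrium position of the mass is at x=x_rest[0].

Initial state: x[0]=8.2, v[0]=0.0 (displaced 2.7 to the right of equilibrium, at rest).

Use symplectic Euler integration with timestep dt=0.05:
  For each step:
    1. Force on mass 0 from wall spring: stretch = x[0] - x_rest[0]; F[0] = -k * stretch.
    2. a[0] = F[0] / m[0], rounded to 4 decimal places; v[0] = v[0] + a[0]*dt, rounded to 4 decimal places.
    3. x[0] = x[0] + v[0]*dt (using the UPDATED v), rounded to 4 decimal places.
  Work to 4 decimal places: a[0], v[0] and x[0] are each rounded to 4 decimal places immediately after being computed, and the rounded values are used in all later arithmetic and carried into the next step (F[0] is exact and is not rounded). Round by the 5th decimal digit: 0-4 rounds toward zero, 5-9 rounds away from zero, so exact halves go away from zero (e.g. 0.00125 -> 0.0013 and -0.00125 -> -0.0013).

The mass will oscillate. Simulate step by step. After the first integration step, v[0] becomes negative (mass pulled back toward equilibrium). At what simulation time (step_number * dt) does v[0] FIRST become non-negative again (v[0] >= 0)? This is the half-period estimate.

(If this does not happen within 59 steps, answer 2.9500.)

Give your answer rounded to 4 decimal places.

Step 0: x=[8.2000] v=[0.0000]
Step 1: x=[8.1882] v=[-0.2363]
Step 2: x=[8.1646] v=[-0.4715]
Step 3: x=[8.1294] v=[-0.7047]
Step 4: x=[8.0827] v=[-0.9348]
Step 5: x=[8.0247] v=[-1.1608]
Step 6: x=[7.9556] v=[-1.3817]
Step 7: x=[7.8758] v=[-1.5966]
Step 8: x=[7.7856] v=[-1.8045]
Step 9: x=[7.6854] v=[-2.0045]
Step 10: x=[7.5756] v=[-2.1957]
Step 11: x=[7.4567] v=[-2.3773]
Step 12: x=[7.3293] v=[-2.5485]
Step 13: x=[7.1939] v=[-2.7086]
Step 14: x=[7.0511] v=[-2.8568]
Step 15: x=[6.9015] v=[-2.9925]
Step 16: x=[6.7457] v=[-3.1151]
Step 17: x=[6.5845] v=[-3.2241]
Step 18: x=[6.4186] v=[-3.3190]
Step 19: x=[6.2486] v=[-3.3994]
Step 20: x=[6.0754] v=[-3.4649]
Step 21: x=[5.8996] v=[-3.5153]
Step 22: x=[5.7221] v=[-3.5503]
Step 23: x=[5.5436] v=[-3.5697]
Step 24: x=[5.3649] v=[-3.5735]
Step 25: x=[5.1868] v=[-3.5617]
Step 26: x=[5.0101] v=[-3.5343]
Step 27: x=[4.8355] v=[-3.4914]
Step 28: x=[4.6638] v=[-3.4333]
Step 29: x=[4.4958] v=[-3.3601]
Step 30: x=[4.3322] v=[-3.2722]
Step 31: x=[4.1737] v=[-3.1700]
Step 32: x=[4.0210] v=[-3.0540]
Step 33: x=[3.8748] v=[-2.9246]
Step 34: x=[3.7357] v=[-2.7824]
Step 35: x=[3.6043] v=[-2.6280]
Step 36: x=[3.4812] v=[-2.4621]
Step 37: x=[3.3669] v=[-2.2855]
Step 38: x=[3.2620] v=[-2.0989]
Step 39: x=[3.1668] v=[-1.9031]
Step 40: x=[3.0819] v=[-1.6989]
Step 41: x=[3.0075] v=[-1.4873]
Step 42: x=[2.9440] v=[-1.2692]
Step 43: x=[2.8917] v=[-1.0456]
Step 44: x=[2.8508] v=[-0.8174]
Step 45: x=[2.8215] v=[-0.5856]
Step 46: x=[2.8039] v=[-0.3512]
Step 47: x=[2.7981] v=[-0.1153]
Step 48: x=[2.8042] v=[0.1211]
First v>=0 after going negative at step 48, time=2.4000

Answer: 2.4000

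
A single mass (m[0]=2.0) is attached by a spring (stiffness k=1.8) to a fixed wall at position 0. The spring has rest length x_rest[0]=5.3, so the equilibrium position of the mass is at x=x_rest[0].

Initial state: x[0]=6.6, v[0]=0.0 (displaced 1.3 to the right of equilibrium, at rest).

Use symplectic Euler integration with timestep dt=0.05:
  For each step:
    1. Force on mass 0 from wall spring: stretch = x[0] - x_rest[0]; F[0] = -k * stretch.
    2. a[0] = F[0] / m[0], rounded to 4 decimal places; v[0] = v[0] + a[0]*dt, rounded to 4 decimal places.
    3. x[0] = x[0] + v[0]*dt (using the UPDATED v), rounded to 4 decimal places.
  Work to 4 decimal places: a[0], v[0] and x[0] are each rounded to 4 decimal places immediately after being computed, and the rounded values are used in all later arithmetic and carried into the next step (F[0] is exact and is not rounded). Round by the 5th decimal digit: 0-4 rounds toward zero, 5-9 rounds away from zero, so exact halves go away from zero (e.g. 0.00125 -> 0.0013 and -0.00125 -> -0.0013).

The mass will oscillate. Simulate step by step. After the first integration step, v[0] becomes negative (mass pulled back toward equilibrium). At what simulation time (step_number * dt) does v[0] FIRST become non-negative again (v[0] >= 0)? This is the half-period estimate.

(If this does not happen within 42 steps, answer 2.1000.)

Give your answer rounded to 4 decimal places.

Answer: 2.1000

Derivation:
Step 0: x=[6.6000] v=[0.0000]
Step 1: x=[6.5971] v=[-0.0585]
Step 2: x=[6.5913] v=[-0.1169]
Step 3: x=[6.5826] v=[-0.1750]
Step 4: x=[6.5710] v=[-0.2327]
Step 5: x=[6.5565] v=[-0.2899]
Step 6: x=[6.5392] v=[-0.3464]
Step 7: x=[6.5191] v=[-0.4022]
Step 8: x=[6.4962] v=[-0.4571]
Step 9: x=[6.4707] v=[-0.5109]
Step 10: x=[6.4425] v=[-0.5636]
Step 11: x=[6.4118] v=[-0.6150]
Step 12: x=[6.3786] v=[-0.6650]
Step 13: x=[6.3429] v=[-0.7135]
Step 14: x=[6.3049] v=[-0.7604]
Step 15: x=[6.2646] v=[-0.8056]
Step 16: x=[6.2222] v=[-0.8490]
Step 17: x=[6.1777] v=[-0.8905]
Step 18: x=[6.1312] v=[-0.9300]
Step 19: x=[6.0828] v=[-0.9674]
Step 20: x=[6.0327] v=[-1.0026]
Step 21: x=[5.9809] v=[-1.0356]
Step 22: x=[5.9276] v=[-1.0662]
Step 23: x=[5.8729] v=[-1.0944]
Step 24: x=[5.8169] v=[-1.1202]
Step 25: x=[5.7597] v=[-1.1435]
Step 26: x=[5.7015] v=[-1.1642]
Step 27: x=[5.6424] v=[-1.1823]
Step 28: x=[5.5825] v=[-1.1977]
Step 29: x=[5.5220] v=[-1.2104]
Step 30: x=[5.4610] v=[-1.2204]
Step 31: x=[5.3996] v=[-1.2276]
Step 32: x=[5.3380] v=[-1.2321]
Step 33: x=[5.2763] v=[-1.2338]
Step 34: x=[5.2147] v=[-1.2327]
Step 35: x=[5.1533] v=[-1.2289]
Step 36: x=[5.0922] v=[-1.2223]
Step 37: x=[5.0316] v=[-1.2130]
Step 38: x=[4.9716] v=[-1.2009]
Step 39: x=[4.9123] v=[-1.1861]
Step 40: x=[4.8539] v=[-1.1687]
Step 41: x=[4.7965] v=[-1.1486]
Step 42: x=[4.7402] v=[-1.1259]
v[0] did not become non-negative within 42 steps; using fallback time=2.1000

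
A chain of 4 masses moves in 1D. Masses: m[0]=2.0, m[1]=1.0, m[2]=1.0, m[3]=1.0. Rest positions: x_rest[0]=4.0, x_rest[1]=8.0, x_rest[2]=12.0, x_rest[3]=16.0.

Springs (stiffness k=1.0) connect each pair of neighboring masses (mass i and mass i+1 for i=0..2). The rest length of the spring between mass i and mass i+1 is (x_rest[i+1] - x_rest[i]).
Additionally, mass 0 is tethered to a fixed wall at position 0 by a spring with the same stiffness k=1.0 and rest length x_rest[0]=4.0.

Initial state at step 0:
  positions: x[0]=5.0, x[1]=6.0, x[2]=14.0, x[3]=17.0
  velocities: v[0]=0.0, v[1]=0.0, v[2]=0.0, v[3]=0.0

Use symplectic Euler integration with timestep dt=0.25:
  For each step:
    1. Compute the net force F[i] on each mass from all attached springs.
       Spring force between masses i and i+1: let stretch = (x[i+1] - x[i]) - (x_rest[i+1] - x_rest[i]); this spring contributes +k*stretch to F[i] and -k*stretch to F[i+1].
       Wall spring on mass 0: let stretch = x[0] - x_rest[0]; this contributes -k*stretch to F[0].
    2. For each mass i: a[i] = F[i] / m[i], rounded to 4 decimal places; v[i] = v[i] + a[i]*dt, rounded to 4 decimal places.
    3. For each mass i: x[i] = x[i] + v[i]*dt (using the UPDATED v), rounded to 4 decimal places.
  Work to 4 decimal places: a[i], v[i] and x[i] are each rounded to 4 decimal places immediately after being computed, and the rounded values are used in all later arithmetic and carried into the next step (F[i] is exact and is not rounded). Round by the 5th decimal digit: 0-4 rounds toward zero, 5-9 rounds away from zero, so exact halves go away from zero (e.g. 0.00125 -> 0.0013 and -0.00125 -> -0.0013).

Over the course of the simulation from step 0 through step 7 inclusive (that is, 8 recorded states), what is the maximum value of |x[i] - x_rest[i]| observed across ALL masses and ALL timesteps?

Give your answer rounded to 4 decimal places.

Answer: 2.7849

Derivation:
Step 0: x=[5.0000 6.0000 14.0000 17.0000] v=[0.0000 0.0000 0.0000 0.0000]
Step 1: x=[4.8750 6.4375 13.6875 17.0625] v=[-0.5000 1.7500 -1.2500 0.2500]
Step 2: x=[4.6465 7.2305 13.1328 17.1641] v=[-0.9141 3.1719 -2.2188 0.4063]
Step 3: x=[4.3535 8.2309 12.4612 17.2637] v=[-1.1719 4.0015 -2.6866 0.3985]
Step 4: x=[4.0457 9.2533 11.8253 17.3132] v=[-1.2314 4.0897 -2.5436 0.1979]
Step 5: x=[3.7742 10.1110 11.3717 17.2697] v=[-1.0862 3.4308 -1.8146 -0.1741]
Step 6: x=[3.5827 10.6515 11.2079 17.1076] v=[-0.7659 2.1618 -0.6553 -0.6486]
Step 7: x=[3.5002 10.7849 11.3780 16.8267] v=[-0.3301 0.5337 0.6805 -1.1235]
Max displacement = 2.7849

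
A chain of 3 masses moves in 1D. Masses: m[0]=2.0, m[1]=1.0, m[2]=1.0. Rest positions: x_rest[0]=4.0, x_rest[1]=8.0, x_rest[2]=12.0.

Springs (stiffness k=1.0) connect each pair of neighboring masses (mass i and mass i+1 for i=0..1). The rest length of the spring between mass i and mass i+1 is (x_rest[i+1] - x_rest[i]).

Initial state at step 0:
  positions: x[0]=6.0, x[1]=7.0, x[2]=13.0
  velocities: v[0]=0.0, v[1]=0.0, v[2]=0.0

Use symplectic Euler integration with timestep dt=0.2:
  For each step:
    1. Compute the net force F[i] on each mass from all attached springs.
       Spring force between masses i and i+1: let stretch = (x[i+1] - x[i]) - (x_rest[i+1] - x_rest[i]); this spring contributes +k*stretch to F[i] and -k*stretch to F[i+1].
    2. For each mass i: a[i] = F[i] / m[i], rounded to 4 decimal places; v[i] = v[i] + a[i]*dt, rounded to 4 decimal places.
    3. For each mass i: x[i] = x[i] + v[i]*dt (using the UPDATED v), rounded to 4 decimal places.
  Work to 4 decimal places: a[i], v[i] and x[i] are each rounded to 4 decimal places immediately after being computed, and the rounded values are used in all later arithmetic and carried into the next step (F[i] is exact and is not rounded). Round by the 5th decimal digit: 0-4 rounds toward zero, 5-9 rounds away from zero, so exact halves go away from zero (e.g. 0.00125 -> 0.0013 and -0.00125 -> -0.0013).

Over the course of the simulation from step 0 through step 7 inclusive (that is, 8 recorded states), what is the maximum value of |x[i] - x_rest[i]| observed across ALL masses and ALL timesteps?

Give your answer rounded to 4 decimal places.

Answer: 2.3373

Derivation:
Step 0: x=[6.0000 7.0000 13.0000] v=[0.0000 0.0000 0.0000]
Step 1: x=[5.9400 7.2000 12.9200] v=[-0.3000 1.0000 -0.4000]
Step 2: x=[5.8252 7.5784 12.7712] v=[-0.5740 1.8920 -0.7440]
Step 3: x=[5.6655 8.0944 12.5747] v=[-0.7987 2.5799 -0.9826]
Step 4: x=[5.4743 8.6924 12.3590] v=[-0.9558 2.9902 -1.0787]
Step 5: x=[5.2675 9.3084 12.1566] v=[-1.0340 3.0799 -1.0120]
Step 6: x=[5.0615 9.8767 12.0003] v=[-1.0299 2.8414 -0.7816]
Step 7: x=[4.8718 10.3373 11.9190] v=[-0.9484 2.3031 -0.4063]
Max displacement = 2.3373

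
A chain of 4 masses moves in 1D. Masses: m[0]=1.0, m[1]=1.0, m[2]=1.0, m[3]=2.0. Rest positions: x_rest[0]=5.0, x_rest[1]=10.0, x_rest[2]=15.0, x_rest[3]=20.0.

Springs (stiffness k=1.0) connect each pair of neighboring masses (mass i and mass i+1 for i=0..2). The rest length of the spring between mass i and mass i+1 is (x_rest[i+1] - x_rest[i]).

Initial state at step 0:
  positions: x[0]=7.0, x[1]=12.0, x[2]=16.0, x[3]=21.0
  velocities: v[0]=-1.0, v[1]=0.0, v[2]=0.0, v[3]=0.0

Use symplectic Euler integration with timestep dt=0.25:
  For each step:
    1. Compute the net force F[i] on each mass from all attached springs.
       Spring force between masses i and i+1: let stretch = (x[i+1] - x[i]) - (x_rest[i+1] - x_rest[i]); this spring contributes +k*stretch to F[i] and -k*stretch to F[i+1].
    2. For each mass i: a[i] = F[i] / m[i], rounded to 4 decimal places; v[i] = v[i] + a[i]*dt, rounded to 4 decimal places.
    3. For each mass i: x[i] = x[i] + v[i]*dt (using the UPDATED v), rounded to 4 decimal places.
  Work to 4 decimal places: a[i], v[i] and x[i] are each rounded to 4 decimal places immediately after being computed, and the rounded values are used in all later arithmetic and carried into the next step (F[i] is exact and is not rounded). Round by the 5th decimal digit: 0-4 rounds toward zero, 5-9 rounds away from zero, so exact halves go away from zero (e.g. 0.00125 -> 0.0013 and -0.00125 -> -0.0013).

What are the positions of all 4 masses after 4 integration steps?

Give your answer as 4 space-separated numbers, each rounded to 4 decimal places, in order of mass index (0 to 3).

Step 0: x=[7.0000 12.0000 16.0000 21.0000] v=[-1.0000 0.0000 0.0000 0.0000]
Step 1: x=[6.7500 11.9375 16.0625 21.0000] v=[-1.0000 -0.2500 0.2500 0.0000]
Step 2: x=[6.5117 11.8086 16.1758 21.0020] v=[-0.9531 -0.5156 0.4531 0.0078]
Step 3: x=[6.2920 11.6216 16.3178 21.0094] v=[-0.8789 -0.7480 0.5679 0.0295]
Step 4: x=[6.0929 11.3950 16.4595 21.0264] v=[-0.7965 -0.9064 0.5668 0.0681]

Answer: 6.0929 11.3950 16.4595 21.0264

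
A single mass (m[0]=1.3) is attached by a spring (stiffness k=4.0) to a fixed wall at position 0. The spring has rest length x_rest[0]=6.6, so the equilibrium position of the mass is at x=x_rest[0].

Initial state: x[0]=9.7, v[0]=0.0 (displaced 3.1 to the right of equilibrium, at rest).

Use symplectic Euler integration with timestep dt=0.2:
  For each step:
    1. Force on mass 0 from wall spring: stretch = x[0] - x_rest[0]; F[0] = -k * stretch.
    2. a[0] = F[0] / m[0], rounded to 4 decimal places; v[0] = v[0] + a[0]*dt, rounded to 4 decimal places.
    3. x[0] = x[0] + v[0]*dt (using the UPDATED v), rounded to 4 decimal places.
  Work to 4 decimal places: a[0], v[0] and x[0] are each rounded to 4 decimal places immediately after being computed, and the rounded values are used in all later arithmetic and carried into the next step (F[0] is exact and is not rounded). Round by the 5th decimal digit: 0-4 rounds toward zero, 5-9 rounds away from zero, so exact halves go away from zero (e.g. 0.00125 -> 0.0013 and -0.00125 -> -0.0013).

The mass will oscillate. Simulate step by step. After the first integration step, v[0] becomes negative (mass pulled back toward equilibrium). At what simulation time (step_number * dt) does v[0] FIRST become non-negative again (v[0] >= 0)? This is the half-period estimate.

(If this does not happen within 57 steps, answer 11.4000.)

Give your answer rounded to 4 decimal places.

Answer: 1.8000

Derivation:
Step 0: x=[9.7000] v=[0.0000]
Step 1: x=[9.3185] v=[-1.9077]
Step 2: x=[8.6024] v=[-3.5806]
Step 3: x=[7.6398] v=[-4.8128]
Step 4: x=[6.5493] v=[-5.4527]
Step 5: x=[5.4650] v=[-5.4215]
Step 6: x=[4.5204] v=[-4.7230]
Step 7: x=[3.8318] v=[-3.4432]
Step 8: x=[3.4839] v=[-1.7397]
Step 9: x=[3.5195] v=[0.1779]
First v>=0 after going negative at step 9, time=1.8000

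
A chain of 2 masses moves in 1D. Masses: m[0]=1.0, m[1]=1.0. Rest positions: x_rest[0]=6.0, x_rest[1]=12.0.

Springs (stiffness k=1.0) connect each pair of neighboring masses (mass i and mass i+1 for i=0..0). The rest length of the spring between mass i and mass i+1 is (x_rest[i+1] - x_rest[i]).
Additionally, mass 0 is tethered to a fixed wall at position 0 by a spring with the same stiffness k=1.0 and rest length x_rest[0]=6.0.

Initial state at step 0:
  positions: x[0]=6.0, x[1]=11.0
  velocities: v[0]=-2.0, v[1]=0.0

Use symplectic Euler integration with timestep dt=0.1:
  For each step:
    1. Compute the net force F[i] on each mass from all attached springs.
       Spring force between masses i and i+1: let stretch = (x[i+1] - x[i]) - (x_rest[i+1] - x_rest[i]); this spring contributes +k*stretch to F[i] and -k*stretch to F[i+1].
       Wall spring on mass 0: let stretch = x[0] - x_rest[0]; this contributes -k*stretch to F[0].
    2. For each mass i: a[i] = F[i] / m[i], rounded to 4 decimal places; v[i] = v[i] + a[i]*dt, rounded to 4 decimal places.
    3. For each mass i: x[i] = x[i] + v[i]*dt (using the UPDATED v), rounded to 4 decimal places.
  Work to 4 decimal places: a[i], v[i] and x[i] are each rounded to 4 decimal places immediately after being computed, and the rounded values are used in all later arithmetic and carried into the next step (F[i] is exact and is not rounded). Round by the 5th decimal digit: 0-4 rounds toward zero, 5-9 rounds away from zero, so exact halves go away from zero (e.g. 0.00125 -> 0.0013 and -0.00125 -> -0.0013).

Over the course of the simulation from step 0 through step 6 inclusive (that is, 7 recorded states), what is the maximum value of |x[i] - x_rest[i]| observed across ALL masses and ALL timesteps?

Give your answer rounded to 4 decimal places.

Answer: 1.2551

Derivation:
Step 0: x=[6.0000 11.0000] v=[-2.0000 0.0000]
Step 1: x=[5.7900 11.0100] v=[-2.1000 0.1000]
Step 2: x=[5.5743 11.0278] v=[-2.1570 0.1780]
Step 3: x=[5.3574 11.0511] v=[-2.1691 0.2327]
Step 4: x=[5.1439 11.0774] v=[-2.1355 0.2633]
Step 5: x=[4.9383 11.1044] v=[-2.0565 0.2700]
Step 6: x=[4.7449 11.1297] v=[-1.9337 0.2534]
Max displacement = 1.2551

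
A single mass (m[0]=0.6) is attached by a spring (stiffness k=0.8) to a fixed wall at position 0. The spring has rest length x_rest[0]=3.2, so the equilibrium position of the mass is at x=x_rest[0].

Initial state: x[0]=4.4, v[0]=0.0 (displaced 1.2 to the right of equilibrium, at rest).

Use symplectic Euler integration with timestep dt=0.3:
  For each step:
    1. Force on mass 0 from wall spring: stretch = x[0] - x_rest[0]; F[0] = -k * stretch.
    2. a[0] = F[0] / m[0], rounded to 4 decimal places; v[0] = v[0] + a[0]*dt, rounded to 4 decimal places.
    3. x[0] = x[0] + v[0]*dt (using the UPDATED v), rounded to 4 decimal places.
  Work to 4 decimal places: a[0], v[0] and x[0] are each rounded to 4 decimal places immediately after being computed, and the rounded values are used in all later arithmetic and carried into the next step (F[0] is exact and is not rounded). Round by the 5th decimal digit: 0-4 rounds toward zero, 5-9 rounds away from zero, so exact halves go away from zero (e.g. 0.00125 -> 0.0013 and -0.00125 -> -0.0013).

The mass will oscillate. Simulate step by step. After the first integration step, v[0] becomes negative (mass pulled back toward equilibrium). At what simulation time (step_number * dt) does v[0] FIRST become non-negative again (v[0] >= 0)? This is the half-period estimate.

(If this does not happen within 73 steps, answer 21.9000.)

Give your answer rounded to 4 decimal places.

Answer: 3.0000

Derivation:
Step 0: x=[4.4000] v=[0.0000]
Step 1: x=[4.2560] v=[-0.4800]
Step 2: x=[3.9853] v=[-0.9024]
Step 3: x=[3.6204] v=[-1.2165]
Step 4: x=[3.2050] v=[-1.3847]
Step 5: x=[2.7890] v=[-1.3867]
Step 6: x=[2.4223] v=[-1.2223]
Step 7: x=[2.1489] v=[-0.9112]
Step 8: x=[2.0017] v=[-0.4908]
Step 9: x=[1.9983] v=[-0.0115]
Step 10: x=[2.1391] v=[0.4692]
First v>=0 after going negative at step 10, time=3.0000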